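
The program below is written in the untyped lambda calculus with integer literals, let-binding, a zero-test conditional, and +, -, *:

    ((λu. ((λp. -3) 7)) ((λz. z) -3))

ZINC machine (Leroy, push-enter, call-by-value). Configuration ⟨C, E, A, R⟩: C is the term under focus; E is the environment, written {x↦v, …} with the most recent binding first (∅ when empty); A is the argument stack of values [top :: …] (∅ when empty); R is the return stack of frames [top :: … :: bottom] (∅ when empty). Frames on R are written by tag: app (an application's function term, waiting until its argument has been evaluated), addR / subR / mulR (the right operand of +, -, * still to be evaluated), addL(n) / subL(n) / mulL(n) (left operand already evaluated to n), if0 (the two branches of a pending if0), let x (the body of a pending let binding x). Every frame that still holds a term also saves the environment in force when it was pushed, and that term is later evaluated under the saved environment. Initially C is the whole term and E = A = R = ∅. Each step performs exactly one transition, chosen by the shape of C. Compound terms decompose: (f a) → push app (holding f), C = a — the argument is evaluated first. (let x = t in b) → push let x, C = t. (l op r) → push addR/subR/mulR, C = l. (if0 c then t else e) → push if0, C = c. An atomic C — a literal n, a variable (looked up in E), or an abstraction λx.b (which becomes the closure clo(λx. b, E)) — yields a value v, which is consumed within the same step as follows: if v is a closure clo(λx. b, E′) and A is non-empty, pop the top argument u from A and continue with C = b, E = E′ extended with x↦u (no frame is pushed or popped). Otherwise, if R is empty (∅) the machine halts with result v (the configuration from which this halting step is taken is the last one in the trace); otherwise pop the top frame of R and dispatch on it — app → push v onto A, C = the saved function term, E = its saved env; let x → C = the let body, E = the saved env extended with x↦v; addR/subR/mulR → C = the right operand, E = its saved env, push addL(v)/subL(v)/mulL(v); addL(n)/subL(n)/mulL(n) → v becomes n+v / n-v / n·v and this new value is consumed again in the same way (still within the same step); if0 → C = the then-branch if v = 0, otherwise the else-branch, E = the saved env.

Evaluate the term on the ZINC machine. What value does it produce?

step 0: <C=((λu. ((λp. -3) 7)) ((λz. z) -3)), E=∅, A=∅, R=∅>
step 1: <C=((λz. z) -3), E=∅, A=∅, R=[app]>
step 2: <C=-3, E=∅, A=∅, R=[app :: app]>
step 3: <C=(λz. z), E=∅, A=[-3], R=[app]>
step 4: <C=z, E={z↦-3}, A=∅, R=[app]>
step 5: <C=(λu. ((λp. -3) 7)), E=∅, A=[-3], R=∅>
step 6: <C=((λp. -3) 7), E={u↦-3}, A=∅, R=∅>
step 7: <C=7, E={u↦-3}, A=∅, R=[app]>
step 8: <C=(λp. -3), E={u↦-3}, A=[7], R=∅>
step 9: <C=-3, E={p↦7, u↦-3}, A=∅, R=∅>
→ final value -3

Answer: -3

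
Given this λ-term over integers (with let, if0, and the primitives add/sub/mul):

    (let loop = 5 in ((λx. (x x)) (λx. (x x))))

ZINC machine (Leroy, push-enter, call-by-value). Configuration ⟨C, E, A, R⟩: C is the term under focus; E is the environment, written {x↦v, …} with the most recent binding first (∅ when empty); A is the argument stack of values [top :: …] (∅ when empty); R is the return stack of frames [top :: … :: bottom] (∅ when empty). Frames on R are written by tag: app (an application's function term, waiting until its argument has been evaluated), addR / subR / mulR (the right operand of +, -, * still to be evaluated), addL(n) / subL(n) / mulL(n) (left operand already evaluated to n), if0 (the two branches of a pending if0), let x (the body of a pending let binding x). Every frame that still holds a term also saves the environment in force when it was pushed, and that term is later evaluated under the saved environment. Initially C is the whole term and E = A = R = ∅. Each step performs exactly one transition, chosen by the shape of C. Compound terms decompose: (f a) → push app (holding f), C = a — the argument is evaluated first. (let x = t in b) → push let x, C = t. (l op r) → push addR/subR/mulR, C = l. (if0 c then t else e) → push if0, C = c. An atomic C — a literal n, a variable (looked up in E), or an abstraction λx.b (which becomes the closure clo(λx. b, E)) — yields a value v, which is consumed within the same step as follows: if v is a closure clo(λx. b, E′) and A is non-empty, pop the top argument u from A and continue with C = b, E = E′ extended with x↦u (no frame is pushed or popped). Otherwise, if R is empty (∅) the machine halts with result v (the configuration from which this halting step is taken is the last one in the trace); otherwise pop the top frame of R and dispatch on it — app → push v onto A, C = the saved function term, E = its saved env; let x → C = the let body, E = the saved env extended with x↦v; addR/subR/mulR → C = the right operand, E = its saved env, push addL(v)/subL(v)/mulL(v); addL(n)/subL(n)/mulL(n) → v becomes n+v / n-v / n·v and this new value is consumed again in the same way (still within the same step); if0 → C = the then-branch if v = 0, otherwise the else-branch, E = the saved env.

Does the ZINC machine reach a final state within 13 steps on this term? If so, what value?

t=0: ⟨C=(let loop = 5 in ((λx. (x x)) (λx. (x x)))); E=∅; A=∅; R=∅⟩
t=1: ⟨C=5; E=∅; A=∅; R=[let loop]⟩
t=2: ⟨C=((λx. (x x)) (λx. (x x))); E={loop↦5}; A=∅; R=∅⟩
t=3: ⟨C=(λx. (x x)); E={loop↦5}; A=∅; R=[app]⟩
t=4: ⟨C=(λx. (x x)); E={loop↦5}; A=[clo(λx. (x x), {loop↦5})]; R=∅⟩
t=5: ⟨C=(x x); E={x↦clo(λx. (x x), {loop↦5}), loop↦5}; A=∅; R=∅⟩
t=6: ⟨C=x; E={x↦clo(λx. (x x), {loop↦5}), loop↦5}; A=∅; R=[app]⟩
t=7: ⟨C=x; E={x↦clo(λx. (x x), {loop↦5}), loop↦5}; A=[clo(λx. (x x), {loop↦5})]; R=∅⟩
… configuration repeats with period 3 (steps 5–7 recur indefinitely) …

Answer: DIVERGES (no final state within 13 steps)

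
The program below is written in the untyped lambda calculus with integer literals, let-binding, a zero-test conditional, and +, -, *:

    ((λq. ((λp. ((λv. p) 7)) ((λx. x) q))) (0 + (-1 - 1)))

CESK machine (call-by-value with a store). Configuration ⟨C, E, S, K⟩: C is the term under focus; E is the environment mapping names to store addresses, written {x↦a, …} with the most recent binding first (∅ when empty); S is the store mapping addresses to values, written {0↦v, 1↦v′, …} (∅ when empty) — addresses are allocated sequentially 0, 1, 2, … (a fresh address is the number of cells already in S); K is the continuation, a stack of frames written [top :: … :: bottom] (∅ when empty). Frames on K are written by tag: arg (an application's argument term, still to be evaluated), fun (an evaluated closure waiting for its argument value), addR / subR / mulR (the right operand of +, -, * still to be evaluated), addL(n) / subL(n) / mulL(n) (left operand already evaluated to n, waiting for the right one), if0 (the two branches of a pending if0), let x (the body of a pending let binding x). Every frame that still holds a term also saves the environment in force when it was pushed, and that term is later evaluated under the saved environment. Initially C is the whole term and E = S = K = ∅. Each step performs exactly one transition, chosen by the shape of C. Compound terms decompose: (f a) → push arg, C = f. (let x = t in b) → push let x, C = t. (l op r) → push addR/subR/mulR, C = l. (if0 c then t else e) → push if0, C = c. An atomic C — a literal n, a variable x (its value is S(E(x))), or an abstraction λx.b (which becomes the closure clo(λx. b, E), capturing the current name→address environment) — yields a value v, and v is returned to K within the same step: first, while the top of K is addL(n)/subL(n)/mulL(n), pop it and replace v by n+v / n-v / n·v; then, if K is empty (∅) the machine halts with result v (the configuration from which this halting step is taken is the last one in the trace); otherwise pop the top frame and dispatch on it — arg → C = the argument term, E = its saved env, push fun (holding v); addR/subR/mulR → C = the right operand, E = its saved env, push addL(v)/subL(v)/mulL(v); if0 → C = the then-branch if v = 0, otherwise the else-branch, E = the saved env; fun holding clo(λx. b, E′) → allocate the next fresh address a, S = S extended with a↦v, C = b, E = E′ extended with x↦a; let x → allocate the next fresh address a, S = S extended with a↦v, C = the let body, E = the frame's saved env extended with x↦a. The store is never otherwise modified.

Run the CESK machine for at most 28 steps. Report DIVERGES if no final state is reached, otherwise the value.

t=0: [C=((λq. ((λp. ((λv. p) 7)) ((λx. x) q))) (0 + (-1 - 1))) | E=∅ | S=∅ | K=∅]
t=1: [C=(λq. ((λp. ((λv. p) 7)) ((λx. x) q))) | E=∅ | S=∅ | K=[arg]]
t=2: [C=(0 + (-1 - 1)) | E=∅ | S=∅ | K=[fun]]
t=3: [C=0 | E=∅ | S=∅ | K=[addR :: fun]]
t=4: [C=(-1 - 1) | E=∅ | S=∅ | K=[addL(0) :: fun]]
t=5: [C=-1 | E=∅ | S=∅ | K=[subR :: addL(0) :: fun]]
t=6: [C=1 | E=∅ | S=∅ | K=[subL(-1) :: addL(0) :: fun]]
t=7: [C=((λp. ((λv. p) 7)) ((λx. x) q)) | E={q↦0} | S={0↦-2} | K=∅]
t=8: [C=(λp. ((λv. p) 7)) | E={q↦0} | S={0↦-2} | K=[arg]]
t=9: [C=((λx. x) q) | E={q↦0} | S={0↦-2} | K=[fun]]
t=10: [C=(λx. x) | E={q↦0} | S={0↦-2} | K=[arg :: fun]]
t=11: [C=q | E={q↦0} | S={0↦-2} | K=[fun :: fun]]
t=12: [C=x | E={x↦1, q↦0} | S={0↦-2, 1↦-2} | K=[fun]]
t=13: [C=((λv. p) 7) | E={p↦2, q↦0} | S={0↦-2, 1↦-2, 2↦-2} | K=∅]
t=14: [C=(λv. p) | E={p↦2, q↦0} | S={0↦-2, 1↦-2, 2↦-2} | K=[arg]]
t=15: [C=7 | E={p↦2, q↦0} | S={0↦-2, 1↦-2, 2↦-2} | K=[fun]]
t=16: [C=p | E={v↦3, p↦2, q↦0} | S={0↦-2, 1↦-2, 2↦-2, 3↦7} | K=∅]
→ final value -2

Answer: -2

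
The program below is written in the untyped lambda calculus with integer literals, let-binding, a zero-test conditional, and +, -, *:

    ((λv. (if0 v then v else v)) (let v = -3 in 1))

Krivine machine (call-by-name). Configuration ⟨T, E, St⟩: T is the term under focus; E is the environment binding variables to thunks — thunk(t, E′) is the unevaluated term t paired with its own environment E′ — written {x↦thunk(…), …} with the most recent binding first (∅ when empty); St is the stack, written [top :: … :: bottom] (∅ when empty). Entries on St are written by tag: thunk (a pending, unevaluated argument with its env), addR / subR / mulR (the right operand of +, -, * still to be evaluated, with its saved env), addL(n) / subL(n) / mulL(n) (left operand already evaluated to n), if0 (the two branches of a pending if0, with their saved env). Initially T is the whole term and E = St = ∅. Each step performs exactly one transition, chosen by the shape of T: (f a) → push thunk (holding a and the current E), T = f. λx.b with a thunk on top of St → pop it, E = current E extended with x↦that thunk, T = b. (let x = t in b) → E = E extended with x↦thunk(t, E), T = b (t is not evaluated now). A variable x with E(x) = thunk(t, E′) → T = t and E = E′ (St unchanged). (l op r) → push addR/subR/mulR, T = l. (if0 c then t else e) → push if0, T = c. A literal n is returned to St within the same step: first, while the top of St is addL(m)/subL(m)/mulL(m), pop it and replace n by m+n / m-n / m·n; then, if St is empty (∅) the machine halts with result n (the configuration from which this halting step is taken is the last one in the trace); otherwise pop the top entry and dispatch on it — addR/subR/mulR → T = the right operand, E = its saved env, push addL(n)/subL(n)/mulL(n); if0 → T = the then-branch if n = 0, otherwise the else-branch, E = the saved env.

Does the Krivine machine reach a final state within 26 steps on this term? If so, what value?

Answer: 1

Execution trace:
0. [T=((λv. (if0 v then v else v)) (let v = -3 in 1)) | E=∅ | St=∅]
1. [T=(λv. (if0 v then v else v)) | E=∅ | St=[thunk]]
2. [T=(if0 v then v else v) | E={v↦thunk((let v = -3 in 1), ∅)} | St=∅]
3. [T=v | E={v↦thunk((let v = -3 in 1), ∅)} | St=[if0]]
4. [T=(let v = -3 in 1) | E=∅ | St=[if0]]
5. [T=1 | E={v↦thunk(-3, ∅)} | St=[if0]]
6. [T=v | E={v↦thunk((let v = -3 in 1), ∅)} | St=∅]
7. [T=(let v = -3 in 1) | E=∅ | St=∅]
8. [T=1 | E={v↦thunk(-3, ∅)} | St=∅]
→ final value 1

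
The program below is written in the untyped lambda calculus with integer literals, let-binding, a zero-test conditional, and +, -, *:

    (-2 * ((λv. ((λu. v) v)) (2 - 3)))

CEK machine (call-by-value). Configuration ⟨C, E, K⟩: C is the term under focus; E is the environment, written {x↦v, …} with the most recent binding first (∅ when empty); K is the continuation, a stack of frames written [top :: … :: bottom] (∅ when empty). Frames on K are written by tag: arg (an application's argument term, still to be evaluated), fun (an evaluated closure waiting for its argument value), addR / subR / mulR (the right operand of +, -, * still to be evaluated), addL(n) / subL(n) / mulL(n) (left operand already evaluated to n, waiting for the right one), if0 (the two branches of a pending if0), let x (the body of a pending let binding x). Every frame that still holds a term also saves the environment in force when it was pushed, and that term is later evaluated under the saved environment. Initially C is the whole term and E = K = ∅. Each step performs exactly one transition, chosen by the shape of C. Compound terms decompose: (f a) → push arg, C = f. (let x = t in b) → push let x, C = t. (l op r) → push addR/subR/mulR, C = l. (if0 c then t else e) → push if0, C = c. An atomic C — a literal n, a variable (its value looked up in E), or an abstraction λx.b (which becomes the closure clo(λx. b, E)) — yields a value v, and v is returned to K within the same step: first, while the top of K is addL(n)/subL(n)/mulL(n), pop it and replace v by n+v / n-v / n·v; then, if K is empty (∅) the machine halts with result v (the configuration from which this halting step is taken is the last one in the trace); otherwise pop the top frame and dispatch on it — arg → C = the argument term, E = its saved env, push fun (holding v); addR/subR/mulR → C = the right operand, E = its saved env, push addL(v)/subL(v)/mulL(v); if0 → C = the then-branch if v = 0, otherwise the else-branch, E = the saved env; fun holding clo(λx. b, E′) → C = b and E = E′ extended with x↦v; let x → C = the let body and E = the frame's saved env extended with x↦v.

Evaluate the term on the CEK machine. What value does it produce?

0. <C=(-2 * ((λv. ((λu. v) v)) (2 - 3))), E=∅, K=∅>
1. <C=-2, E=∅, K=[mulR]>
2. <C=((λv. ((λu. v) v)) (2 - 3)), E=∅, K=[mulL(-2)]>
3. <C=(λv. ((λu. v) v)), E=∅, K=[arg :: mulL(-2)]>
4. <C=(2 - 3), E=∅, K=[fun :: mulL(-2)]>
5. <C=2, E=∅, K=[subR :: fun :: mulL(-2)]>
6. <C=3, E=∅, K=[subL(2) :: fun :: mulL(-2)]>
7. <C=((λu. v) v), E={v↦-1}, K=[mulL(-2)]>
8. <C=(λu. v), E={v↦-1}, K=[arg :: mulL(-2)]>
9. <C=v, E={v↦-1}, K=[fun :: mulL(-2)]>
10. <C=v, E={u↦-1, v↦-1}, K=[mulL(-2)]>
→ final value 2

Answer: 2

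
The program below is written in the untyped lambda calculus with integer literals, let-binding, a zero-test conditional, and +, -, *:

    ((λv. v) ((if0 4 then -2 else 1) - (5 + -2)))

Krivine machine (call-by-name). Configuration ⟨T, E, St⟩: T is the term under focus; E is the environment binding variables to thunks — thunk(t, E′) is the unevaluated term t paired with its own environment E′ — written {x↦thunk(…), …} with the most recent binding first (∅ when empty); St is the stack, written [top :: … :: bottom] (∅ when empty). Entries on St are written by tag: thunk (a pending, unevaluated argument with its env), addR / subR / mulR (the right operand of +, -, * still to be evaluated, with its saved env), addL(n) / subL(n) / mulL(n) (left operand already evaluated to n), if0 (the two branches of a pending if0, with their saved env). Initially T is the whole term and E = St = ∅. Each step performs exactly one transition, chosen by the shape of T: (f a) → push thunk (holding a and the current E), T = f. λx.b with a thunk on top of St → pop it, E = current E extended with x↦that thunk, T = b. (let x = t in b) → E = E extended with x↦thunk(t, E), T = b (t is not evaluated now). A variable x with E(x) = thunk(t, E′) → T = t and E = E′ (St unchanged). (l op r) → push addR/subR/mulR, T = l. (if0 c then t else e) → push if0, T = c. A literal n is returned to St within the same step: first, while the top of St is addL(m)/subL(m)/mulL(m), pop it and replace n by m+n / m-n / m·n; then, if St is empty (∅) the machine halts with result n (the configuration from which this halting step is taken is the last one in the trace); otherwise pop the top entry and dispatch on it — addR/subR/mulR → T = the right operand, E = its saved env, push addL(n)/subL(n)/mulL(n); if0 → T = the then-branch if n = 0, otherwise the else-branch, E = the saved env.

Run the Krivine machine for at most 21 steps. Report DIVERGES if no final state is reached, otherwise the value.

Answer: -2

Machine steps:
0. <T=((λv. v) ((if0 4 then -2 else 1) - (5 + -2))), E=∅, St=∅>
1. <T=(λv. v), E=∅, St=[thunk]>
2. <T=v, E={v↦thunk(((if0 4 then -2 else 1) - (5 + -2)), ∅)}, St=∅>
3. <T=((if0 4 then -2 else 1) - (5 + -2)), E=∅, St=∅>
4. <T=(if0 4 then -2 else 1), E=∅, St=[subR]>
5. <T=4, E=∅, St=[if0 :: subR]>
6. <T=1, E=∅, St=[subR]>
7. <T=(5 + -2), E=∅, St=[subL(1)]>
8. <T=5, E=∅, St=[addR :: subL(1)]>
9. <T=-2, E=∅, St=[addL(5) :: subL(1)]>
→ final value -2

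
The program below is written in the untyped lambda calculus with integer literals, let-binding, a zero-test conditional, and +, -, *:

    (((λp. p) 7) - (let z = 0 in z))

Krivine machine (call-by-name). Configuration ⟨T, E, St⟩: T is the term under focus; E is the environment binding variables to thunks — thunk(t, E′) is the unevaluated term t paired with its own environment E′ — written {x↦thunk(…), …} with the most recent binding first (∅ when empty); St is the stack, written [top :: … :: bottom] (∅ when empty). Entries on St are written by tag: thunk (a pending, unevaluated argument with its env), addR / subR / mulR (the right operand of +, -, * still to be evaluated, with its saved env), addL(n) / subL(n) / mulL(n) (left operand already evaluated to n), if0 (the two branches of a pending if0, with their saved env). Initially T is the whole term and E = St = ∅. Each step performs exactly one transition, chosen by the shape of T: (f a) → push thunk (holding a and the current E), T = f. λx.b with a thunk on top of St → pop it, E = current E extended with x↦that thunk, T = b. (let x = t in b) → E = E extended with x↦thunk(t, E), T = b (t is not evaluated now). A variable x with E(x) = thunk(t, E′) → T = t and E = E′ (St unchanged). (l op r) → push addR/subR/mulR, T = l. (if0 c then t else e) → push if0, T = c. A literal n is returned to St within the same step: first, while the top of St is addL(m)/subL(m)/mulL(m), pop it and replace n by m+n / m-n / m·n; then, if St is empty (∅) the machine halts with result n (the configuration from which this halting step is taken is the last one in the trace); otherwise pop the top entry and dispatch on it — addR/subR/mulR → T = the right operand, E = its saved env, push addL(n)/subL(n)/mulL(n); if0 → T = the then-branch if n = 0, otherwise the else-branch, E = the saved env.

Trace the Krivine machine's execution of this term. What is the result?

t=0: ⟨T=(((λp. p) 7) - (let z = 0 in z)); E=∅; St=∅⟩
t=1: ⟨T=((λp. p) 7); E=∅; St=[subR]⟩
t=2: ⟨T=(λp. p); E=∅; St=[thunk :: subR]⟩
t=3: ⟨T=p; E={p↦thunk(7, ∅)}; St=[subR]⟩
t=4: ⟨T=7; E=∅; St=[subR]⟩
t=5: ⟨T=(let z = 0 in z); E=∅; St=[subL(7)]⟩
t=6: ⟨T=z; E={z↦thunk(0, ∅)}; St=[subL(7)]⟩
t=7: ⟨T=0; E=∅; St=[subL(7)]⟩
→ final value 7

Answer: 7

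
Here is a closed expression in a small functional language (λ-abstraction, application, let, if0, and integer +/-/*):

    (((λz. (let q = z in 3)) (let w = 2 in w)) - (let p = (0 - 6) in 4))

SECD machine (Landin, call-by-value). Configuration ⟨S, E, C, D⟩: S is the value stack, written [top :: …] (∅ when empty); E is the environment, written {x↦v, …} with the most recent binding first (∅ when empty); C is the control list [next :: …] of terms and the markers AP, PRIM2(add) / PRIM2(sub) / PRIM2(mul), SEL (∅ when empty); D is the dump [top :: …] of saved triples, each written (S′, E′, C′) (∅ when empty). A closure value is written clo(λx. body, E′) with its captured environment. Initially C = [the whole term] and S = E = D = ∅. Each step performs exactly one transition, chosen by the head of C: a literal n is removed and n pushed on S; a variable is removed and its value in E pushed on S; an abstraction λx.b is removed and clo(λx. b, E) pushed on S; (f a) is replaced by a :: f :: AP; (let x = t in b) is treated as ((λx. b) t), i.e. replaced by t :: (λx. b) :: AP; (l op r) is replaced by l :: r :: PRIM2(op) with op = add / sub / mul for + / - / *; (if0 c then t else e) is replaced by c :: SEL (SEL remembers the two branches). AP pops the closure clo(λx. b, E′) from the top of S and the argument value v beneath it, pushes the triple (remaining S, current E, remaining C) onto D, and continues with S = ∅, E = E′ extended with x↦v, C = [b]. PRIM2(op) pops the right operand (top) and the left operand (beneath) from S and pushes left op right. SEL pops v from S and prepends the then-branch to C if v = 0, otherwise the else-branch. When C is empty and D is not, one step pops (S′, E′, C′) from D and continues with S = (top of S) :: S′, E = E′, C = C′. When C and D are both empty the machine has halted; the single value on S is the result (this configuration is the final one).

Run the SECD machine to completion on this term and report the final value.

[0] <S=∅, E=∅, C=[(((λz. (let q = z in 3)) (let w = 2 in w)) - (let p = (0 - 6) in 4))], D=∅>
[1] <S=∅, E=∅, C=[((λz. (let q = z in 3)) (let w = 2 in w)) :: (let p = (0 - 6) in 4) :: PRIM2(sub)], D=∅>
[2] <S=∅, E=∅, C=[(let w = 2 in w) :: (λz. (let q = z in 3)) :: AP :: (let p = (0 - 6) in 4) :: PRIM2(sub)], D=∅>
[3] <S=∅, E=∅, C=[2 :: (λw. w) :: AP :: (λz. (let q = z in 3)) :: AP :: (let p = (0 - 6) in 4) :: PRIM2(sub)], D=∅>
[4] <S=[2], E=∅, C=[(λw. w) :: AP :: (λz. (let q = z in 3)) :: AP :: (let p = (0 - 6) in 4) :: PRIM2(sub)], D=∅>
[5] <S=[clo(λw. w, ∅) :: 2], E=∅, C=[AP :: (λz. (let q = z in 3)) :: AP :: (let p = (0 - 6) in 4) :: PRIM2(sub)], D=∅>
[6] <S=∅, E={w↦2}, C=[w], D=[(∅, ∅, [(λz. (let q = z in 3)) :: AP :: (let p = (0 - 6) in 4) :: PRIM2(sub)])]>
[7] <S=[2], E={w↦2}, C=∅, D=[(∅, ∅, [(λz. (let q = z in 3)) :: AP :: (let p = (0 - 6) in 4) :: PRIM2(sub)])]>
[8] <S=[2], E=∅, C=[(λz. (let q = z in 3)) :: AP :: (let p = (0 - 6) in 4) :: PRIM2(sub)], D=∅>
[9] <S=[clo(λz. (let q = z in 3), ∅) :: 2], E=∅, C=[AP :: (let p = (0 - 6) in 4) :: PRIM2(sub)], D=∅>
[10] <S=∅, E={z↦2}, C=[(let q = z in 3)], D=[(∅, ∅, [(let p = (0 - 6) in 4) :: PRIM2(sub)])]>
[11] <S=∅, E={z↦2}, C=[z :: (λq. 3) :: AP], D=[(∅, ∅, [(let p = (0 - 6) in 4) :: PRIM2(sub)])]>
[12] <S=[2], E={z↦2}, C=[(λq. 3) :: AP], D=[(∅, ∅, [(let p = (0 - 6) in 4) :: PRIM2(sub)])]>
[13] <S=[clo(λq. 3, {z↦2}) :: 2], E={z↦2}, C=[AP], D=[(∅, ∅, [(let p = (0 - 6) in 4) :: PRIM2(sub)])]>
[14] <S=∅, E={q↦2, z↦2}, C=[3], D=[(∅, {z↦2}, ∅) :: (∅, ∅, [(let p = (0 - 6) in 4) :: PRIM2(sub)])]>
[15] <S=[3], E={q↦2, z↦2}, C=∅, D=[(∅, {z↦2}, ∅) :: (∅, ∅, [(let p = (0 - 6) in 4) :: PRIM2(sub)])]>
[16] <S=[3], E={z↦2}, C=∅, D=[(∅, ∅, [(let p = (0 - 6) in 4) :: PRIM2(sub)])]>
[17] <S=[3], E=∅, C=[(let p = (0 - 6) in 4) :: PRIM2(sub)], D=∅>
[18] <S=[3], E=∅, C=[(0 - 6) :: (λp. 4) :: AP :: PRIM2(sub)], D=∅>
[19] <S=[3], E=∅, C=[0 :: 6 :: PRIM2(sub) :: (λp. 4) :: AP :: PRIM2(sub)], D=∅>
[20] <S=[0 :: 3], E=∅, C=[6 :: PRIM2(sub) :: (λp. 4) :: AP :: PRIM2(sub)], D=∅>
[21] <S=[6 :: 0 :: 3], E=∅, C=[PRIM2(sub) :: (λp. 4) :: AP :: PRIM2(sub)], D=∅>
[22] <S=[-6 :: 3], E=∅, C=[(λp. 4) :: AP :: PRIM2(sub)], D=∅>
[23] <S=[clo(λp. 4, ∅) :: -6 :: 3], E=∅, C=[AP :: PRIM2(sub)], D=∅>
[24] <S=∅, E={p↦-6}, C=[4], D=[([3], ∅, [PRIM2(sub)])]>
[25] <S=[4], E={p↦-6}, C=∅, D=[([3], ∅, [PRIM2(sub)])]>
[26] <S=[4 :: 3], E=∅, C=[PRIM2(sub)], D=∅>
[27] <S=[-1], E=∅, C=∅, D=∅>
→ final value -1

Answer: -1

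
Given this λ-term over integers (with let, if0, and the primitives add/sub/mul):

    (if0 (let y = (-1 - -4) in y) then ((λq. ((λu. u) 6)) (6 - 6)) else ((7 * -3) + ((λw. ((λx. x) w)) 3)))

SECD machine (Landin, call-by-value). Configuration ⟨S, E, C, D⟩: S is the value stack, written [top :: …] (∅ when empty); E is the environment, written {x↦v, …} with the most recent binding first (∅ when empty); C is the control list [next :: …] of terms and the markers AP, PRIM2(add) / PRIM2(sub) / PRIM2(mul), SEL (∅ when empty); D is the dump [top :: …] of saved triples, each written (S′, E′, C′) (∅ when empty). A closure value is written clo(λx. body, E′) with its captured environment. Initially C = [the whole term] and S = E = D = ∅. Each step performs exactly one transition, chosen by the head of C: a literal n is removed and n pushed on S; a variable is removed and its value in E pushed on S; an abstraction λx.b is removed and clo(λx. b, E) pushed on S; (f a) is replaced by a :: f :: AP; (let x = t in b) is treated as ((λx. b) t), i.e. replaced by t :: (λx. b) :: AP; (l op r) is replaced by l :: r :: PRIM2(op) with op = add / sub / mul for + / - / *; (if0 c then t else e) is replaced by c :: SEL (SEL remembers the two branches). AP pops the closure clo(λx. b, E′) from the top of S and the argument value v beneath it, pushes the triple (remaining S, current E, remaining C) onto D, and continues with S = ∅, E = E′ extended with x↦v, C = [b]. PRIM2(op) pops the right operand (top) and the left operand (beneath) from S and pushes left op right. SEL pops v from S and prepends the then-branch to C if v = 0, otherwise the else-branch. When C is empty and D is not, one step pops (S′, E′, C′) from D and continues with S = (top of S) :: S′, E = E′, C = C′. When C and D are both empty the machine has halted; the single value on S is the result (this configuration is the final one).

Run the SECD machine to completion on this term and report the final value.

step 0: <S=∅, E=∅, C=[(if0 (let y = (-1 - -4) in y) then ((λq. ((λu. u) 6)) (6 - 6)) else ((7 * -3) + ((λw. ((λx. x) w)) 3)))], D=∅>
step 1: <S=∅, E=∅, C=[(let y = (-1 - -4) in y) :: SEL], D=∅>
step 2: <S=∅, E=∅, C=[(-1 - -4) :: (λy. y) :: AP :: SEL], D=∅>
step 3: <S=∅, E=∅, C=[-1 :: -4 :: PRIM2(sub) :: (λy. y) :: AP :: SEL], D=∅>
step 4: <S=[-1], E=∅, C=[-4 :: PRIM2(sub) :: (λy. y) :: AP :: SEL], D=∅>
step 5: <S=[-4 :: -1], E=∅, C=[PRIM2(sub) :: (λy. y) :: AP :: SEL], D=∅>
step 6: <S=[3], E=∅, C=[(λy. y) :: AP :: SEL], D=∅>
step 7: <S=[clo(λy. y, ∅) :: 3], E=∅, C=[AP :: SEL], D=∅>
step 8: <S=∅, E={y↦3}, C=[y], D=[(∅, ∅, [SEL])]>
step 9: <S=[3], E={y↦3}, C=∅, D=[(∅, ∅, [SEL])]>
step 10: <S=[3], E=∅, C=[SEL], D=∅>
step 11: <S=∅, E=∅, C=[((7 * -3) + ((λw. ((λx. x) w)) 3))], D=∅>
step 12: <S=∅, E=∅, C=[(7 * -3) :: ((λw. ((λx. x) w)) 3) :: PRIM2(add)], D=∅>
step 13: <S=∅, E=∅, C=[7 :: -3 :: PRIM2(mul) :: ((λw. ((λx. x) w)) 3) :: PRIM2(add)], D=∅>
step 14: <S=[7], E=∅, C=[-3 :: PRIM2(mul) :: ((λw. ((λx. x) w)) 3) :: PRIM2(add)], D=∅>
step 15: <S=[-3 :: 7], E=∅, C=[PRIM2(mul) :: ((λw. ((λx. x) w)) 3) :: PRIM2(add)], D=∅>
step 16: <S=[-21], E=∅, C=[((λw. ((λx. x) w)) 3) :: PRIM2(add)], D=∅>
step 17: <S=[-21], E=∅, C=[3 :: (λw. ((λx. x) w)) :: AP :: PRIM2(add)], D=∅>
step 18: <S=[3 :: -21], E=∅, C=[(λw. ((λx. x) w)) :: AP :: PRIM2(add)], D=∅>
step 19: <S=[clo(λw. ((λx. x) w), ∅) :: 3 :: -21], E=∅, C=[AP :: PRIM2(add)], D=∅>
step 20: <S=∅, E={w↦3}, C=[((λx. x) w)], D=[([-21], ∅, [PRIM2(add)])]>
step 21: <S=∅, E={w↦3}, C=[w :: (λx. x) :: AP], D=[([-21], ∅, [PRIM2(add)])]>
step 22: <S=[3], E={w↦3}, C=[(λx. x) :: AP], D=[([-21], ∅, [PRIM2(add)])]>
step 23: <S=[clo(λx. x, {w↦3}) :: 3], E={w↦3}, C=[AP], D=[([-21], ∅, [PRIM2(add)])]>
step 24: <S=∅, E={x↦3, w↦3}, C=[x], D=[(∅, {w↦3}, ∅) :: ([-21], ∅, [PRIM2(add)])]>
step 25: <S=[3], E={x↦3, w↦3}, C=∅, D=[(∅, {w↦3}, ∅) :: ([-21], ∅, [PRIM2(add)])]>
step 26: <S=[3], E={w↦3}, C=∅, D=[([-21], ∅, [PRIM2(add)])]>
step 27: <S=[3 :: -21], E=∅, C=[PRIM2(add)], D=∅>
step 28: <S=[-18], E=∅, C=∅, D=∅>
→ final value -18

Answer: -18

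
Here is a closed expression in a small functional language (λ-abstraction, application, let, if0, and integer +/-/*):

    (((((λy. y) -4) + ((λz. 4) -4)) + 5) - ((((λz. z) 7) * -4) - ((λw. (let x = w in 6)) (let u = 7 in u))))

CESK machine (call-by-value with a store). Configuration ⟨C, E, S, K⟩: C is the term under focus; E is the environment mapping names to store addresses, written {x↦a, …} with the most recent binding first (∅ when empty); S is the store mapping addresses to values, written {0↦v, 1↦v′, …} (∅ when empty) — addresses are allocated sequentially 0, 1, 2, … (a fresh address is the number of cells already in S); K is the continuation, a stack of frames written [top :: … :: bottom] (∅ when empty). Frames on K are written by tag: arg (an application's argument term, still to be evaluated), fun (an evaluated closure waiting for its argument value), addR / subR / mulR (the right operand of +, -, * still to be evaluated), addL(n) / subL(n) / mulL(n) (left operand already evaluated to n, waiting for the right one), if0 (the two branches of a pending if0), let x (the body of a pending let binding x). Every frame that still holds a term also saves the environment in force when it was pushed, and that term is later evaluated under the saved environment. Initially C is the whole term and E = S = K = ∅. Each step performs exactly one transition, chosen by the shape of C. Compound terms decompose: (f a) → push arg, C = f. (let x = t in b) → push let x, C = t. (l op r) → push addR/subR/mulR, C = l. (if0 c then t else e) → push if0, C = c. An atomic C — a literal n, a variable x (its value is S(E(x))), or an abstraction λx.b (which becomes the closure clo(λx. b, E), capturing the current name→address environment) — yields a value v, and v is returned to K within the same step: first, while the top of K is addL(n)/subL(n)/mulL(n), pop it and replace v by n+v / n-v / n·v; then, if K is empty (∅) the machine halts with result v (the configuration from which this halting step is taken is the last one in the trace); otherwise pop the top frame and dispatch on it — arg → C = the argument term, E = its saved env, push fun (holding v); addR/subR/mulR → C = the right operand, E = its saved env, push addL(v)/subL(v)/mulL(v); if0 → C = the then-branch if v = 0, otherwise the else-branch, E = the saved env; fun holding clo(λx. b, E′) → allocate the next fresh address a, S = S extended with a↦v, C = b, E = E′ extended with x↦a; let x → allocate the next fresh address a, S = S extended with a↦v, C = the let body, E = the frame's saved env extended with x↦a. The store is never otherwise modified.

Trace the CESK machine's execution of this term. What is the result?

Answer: 39

Machine steps:
step 0: <C=(((((λy. y) -4) + ((λz. 4) -4)) + 5) - ((((λz. z) 7) * -4) - ((λw. (let x = w in 6)) (let u = 7 in u)))), E=∅, S=∅, K=∅>
step 1: <C=((((λy. y) -4) + ((λz. 4) -4)) + 5), E=∅, S=∅, K=[subR]>
step 2: <C=(((λy. y) -4) + ((λz. 4) -4)), E=∅, S=∅, K=[addR :: subR]>
step 3: <C=((λy. y) -4), E=∅, S=∅, K=[addR :: addR :: subR]>
step 4: <C=(λy. y), E=∅, S=∅, K=[arg :: addR :: addR :: subR]>
step 5: <C=-4, E=∅, S=∅, K=[fun :: addR :: addR :: subR]>
step 6: <C=y, E={y↦0}, S={0↦-4}, K=[addR :: addR :: subR]>
step 7: <C=((λz. 4) -4), E=∅, S={0↦-4}, K=[addL(-4) :: addR :: subR]>
step 8: <C=(λz. 4), E=∅, S={0↦-4}, K=[arg :: addL(-4) :: addR :: subR]>
step 9: <C=-4, E=∅, S={0↦-4}, K=[fun :: addL(-4) :: addR :: subR]>
step 10: <C=4, E={z↦1}, S={0↦-4, 1↦-4}, K=[addL(-4) :: addR :: subR]>
step 11: <C=5, E=∅, S={0↦-4, 1↦-4}, K=[addL(0) :: subR]>
step 12: <C=((((λz. z) 7) * -4) - ((λw. (let x = w in 6)) (let u = 7 in u))), E=∅, S={0↦-4, 1↦-4}, K=[subL(5)]>
step 13: <C=(((λz. z) 7) * -4), E=∅, S={0↦-4, 1↦-4}, K=[subR :: subL(5)]>
step 14: <C=((λz. z) 7), E=∅, S={0↦-4, 1↦-4}, K=[mulR :: subR :: subL(5)]>
step 15: <C=(λz. z), E=∅, S={0↦-4, 1↦-4}, K=[arg :: mulR :: subR :: subL(5)]>
step 16: <C=7, E=∅, S={0↦-4, 1↦-4}, K=[fun :: mulR :: subR :: subL(5)]>
step 17: <C=z, E={z↦2}, S={0↦-4, 1↦-4, 2↦7}, K=[mulR :: subR :: subL(5)]>
step 18: <C=-4, E=∅, S={0↦-4, 1↦-4, 2↦7}, K=[mulL(7) :: subR :: subL(5)]>
step 19: <C=((λw. (let x = w in 6)) (let u = 7 in u)), E=∅, S={0↦-4, 1↦-4, 2↦7}, K=[subL(-28) :: subL(5)]>
step 20: <C=(λw. (let x = w in 6)), E=∅, S={0↦-4, 1↦-4, 2↦7}, K=[arg :: subL(-28) :: subL(5)]>
step 21: <C=(let u = 7 in u), E=∅, S={0↦-4, 1↦-4, 2↦7}, K=[fun :: subL(-28) :: subL(5)]>
step 22: <C=7, E=∅, S={0↦-4, 1↦-4, 2↦7}, K=[let u :: fun :: subL(-28) :: subL(5)]>
step 23: <C=u, E={u↦3}, S={0↦-4, 1↦-4, 2↦7, 3↦7}, K=[fun :: subL(-28) :: subL(5)]>
step 24: <C=(let x = w in 6), E={w↦4}, S={0↦-4, 1↦-4, 2↦7, 3↦7, 4↦7}, K=[subL(-28) :: subL(5)]>
step 25: <C=w, E={w↦4}, S={0↦-4, 1↦-4, 2↦7, 3↦7, 4↦7}, K=[let x :: subL(-28) :: subL(5)]>
step 26: <C=6, E={x↦5, w↦4}, S={0↦-4, 1↦-4, 2↦7, 3↦7, 4↦7, 5↦7}, K=[subL(-28) :: subL(5)]>
→ final value 39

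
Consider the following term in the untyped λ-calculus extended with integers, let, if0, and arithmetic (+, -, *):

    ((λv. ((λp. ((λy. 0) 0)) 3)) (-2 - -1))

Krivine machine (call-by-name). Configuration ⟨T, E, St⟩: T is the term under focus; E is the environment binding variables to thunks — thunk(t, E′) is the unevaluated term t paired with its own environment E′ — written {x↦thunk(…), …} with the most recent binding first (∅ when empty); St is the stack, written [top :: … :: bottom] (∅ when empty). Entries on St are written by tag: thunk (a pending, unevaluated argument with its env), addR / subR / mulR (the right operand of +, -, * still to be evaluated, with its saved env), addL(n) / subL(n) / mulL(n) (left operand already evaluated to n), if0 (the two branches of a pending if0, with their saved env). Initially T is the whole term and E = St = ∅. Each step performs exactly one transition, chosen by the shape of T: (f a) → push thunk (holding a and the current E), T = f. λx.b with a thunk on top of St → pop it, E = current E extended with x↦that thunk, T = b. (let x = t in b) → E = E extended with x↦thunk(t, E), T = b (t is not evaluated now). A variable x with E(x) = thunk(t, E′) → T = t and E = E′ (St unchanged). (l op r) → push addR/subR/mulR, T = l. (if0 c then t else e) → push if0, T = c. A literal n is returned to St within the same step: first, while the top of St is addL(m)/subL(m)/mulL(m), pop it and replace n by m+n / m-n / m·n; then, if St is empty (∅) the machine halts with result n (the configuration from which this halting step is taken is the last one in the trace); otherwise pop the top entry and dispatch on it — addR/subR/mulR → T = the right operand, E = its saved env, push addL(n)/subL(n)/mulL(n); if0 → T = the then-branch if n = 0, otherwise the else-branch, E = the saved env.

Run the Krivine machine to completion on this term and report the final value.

Answer: 0

Derivation:
step 0: <T=((λv. ((λp. ((λy. 0) 0)) 3)) (-2 - -1)), E=∅, St=∅>
step 1: <T=(λv. ((λp. ((λy. 0) 0)) 3)), E=∅, St=[thunk]>
step 2: <T=((λp. ((λy. 0) 0)) 3), E={v↦thunk((-2 - -1), ∅)}, St=∅>
step 3: <T=(λp. ((λy. 0) 0)), E={v↦thunk((-2 - -1), ∅)}, St=[thunk]>
step 4: <T=((λy. 0) 0), E={p↦thunk(3, {v↦thunk((-2 - -1), ∅)}), v↦thunk((-2 - -1), ∅)}, St=∅>
step 5: <T=(λy. 0), E={p↦thunk(3, {v↦thunk((-2 - -1), ∅)}), v↦thunk((-2 - -1), ∅)}, St=[thunk]>
step 6: <T=0, E={y↦thunk(0, {p↦thunk(3, {v↦thunk((-2 - -1), ∅)}), v↦thunk((-2 - -1), ∅)}), p↦thunk(3, {v↦thunk((-2 - -1), ∅)}), v↦thunk((-2 - -1), ∅)}, St=∅>
→ final value 0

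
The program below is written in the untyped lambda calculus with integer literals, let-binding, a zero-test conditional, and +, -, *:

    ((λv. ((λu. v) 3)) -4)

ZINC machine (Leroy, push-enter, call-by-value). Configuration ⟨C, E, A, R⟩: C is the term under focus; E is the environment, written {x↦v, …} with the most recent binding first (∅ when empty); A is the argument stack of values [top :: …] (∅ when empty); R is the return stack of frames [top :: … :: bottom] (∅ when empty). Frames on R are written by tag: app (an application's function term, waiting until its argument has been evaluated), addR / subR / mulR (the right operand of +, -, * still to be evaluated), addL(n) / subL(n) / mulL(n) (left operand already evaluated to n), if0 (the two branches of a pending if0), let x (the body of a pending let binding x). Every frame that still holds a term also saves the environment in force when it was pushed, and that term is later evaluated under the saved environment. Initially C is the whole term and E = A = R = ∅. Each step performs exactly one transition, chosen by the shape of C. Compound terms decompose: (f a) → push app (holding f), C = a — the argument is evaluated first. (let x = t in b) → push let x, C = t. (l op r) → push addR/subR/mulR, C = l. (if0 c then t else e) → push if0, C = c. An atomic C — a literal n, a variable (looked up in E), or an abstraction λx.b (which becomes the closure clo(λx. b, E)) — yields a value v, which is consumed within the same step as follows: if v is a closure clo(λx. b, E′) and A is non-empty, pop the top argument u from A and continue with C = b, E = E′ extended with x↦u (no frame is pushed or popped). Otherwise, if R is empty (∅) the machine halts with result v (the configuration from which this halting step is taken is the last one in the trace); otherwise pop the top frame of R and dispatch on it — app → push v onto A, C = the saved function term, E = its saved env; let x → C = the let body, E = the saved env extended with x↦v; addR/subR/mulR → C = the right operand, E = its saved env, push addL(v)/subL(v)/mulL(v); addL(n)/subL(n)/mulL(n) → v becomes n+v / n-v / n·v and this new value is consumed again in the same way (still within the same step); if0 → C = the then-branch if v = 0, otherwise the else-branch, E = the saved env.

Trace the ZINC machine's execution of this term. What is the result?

Answer: -4

Machine steps:
0. <C=((λv. ((λu. v) 3)) -4), E=∅, A=∅, R=∅>
1. <C=-4, E=∅, A=∅, R=[app]>
2. <C=(λv. ((λu. v) 3)), E=∅, A=[-4], R=∅>
3. <C=((λu. v) 3), E={v↦-4}, A=∅, R=∅>
4. <C=3, E={v↦-4}, A=∅, R=[app]>
5. <C=(λu. v), E={v↦-4}, A=[3], R=∅>
6. <C=v, E={u↦3, v↦-4}, A=∅, R=∅>
→ final value -4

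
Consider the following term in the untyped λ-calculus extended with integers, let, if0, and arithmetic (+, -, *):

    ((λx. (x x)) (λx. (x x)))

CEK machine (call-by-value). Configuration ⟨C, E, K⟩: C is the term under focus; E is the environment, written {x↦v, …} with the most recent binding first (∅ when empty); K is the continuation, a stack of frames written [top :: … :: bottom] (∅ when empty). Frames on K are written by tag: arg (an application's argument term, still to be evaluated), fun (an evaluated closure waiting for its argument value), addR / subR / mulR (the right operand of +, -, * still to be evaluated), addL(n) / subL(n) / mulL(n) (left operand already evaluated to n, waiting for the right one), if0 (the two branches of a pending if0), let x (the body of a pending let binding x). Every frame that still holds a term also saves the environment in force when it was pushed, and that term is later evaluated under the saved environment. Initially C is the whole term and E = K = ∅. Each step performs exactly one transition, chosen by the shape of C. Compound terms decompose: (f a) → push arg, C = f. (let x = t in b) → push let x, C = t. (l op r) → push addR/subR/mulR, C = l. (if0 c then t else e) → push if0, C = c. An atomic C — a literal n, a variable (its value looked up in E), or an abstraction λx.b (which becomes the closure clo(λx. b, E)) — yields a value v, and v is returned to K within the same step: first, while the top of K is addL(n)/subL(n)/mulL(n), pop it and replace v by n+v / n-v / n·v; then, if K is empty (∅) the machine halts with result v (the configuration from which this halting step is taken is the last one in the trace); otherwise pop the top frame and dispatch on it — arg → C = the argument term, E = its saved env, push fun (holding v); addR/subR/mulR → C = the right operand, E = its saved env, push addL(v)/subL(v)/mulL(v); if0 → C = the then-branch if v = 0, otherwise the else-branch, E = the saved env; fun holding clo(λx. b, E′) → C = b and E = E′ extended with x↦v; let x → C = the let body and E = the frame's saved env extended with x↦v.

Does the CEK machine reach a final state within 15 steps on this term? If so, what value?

step 0: <C=((λx. (x x)) (λx. (x x))), E=∅, K=∅>
step 1: <C=(λx. (x x)), E=∅, K=[arg]>
step 2: <C=(λx. (x x)), E=∅, K=[fun]>
step 3: <C=(x x), E={x↦clo(λx. (x x), ∅)}, K=∅>
step 4: <C=x, E={x↦clo(λx. (x x), ∅)}, K=[arg]>
step 5: <C=x, E={x↦clo(λx. (x x), ∅)}, K=[fun]>
… configuration repeats with period 3 (steps 3–5 recur indefinitely) …

Answer: DIVERGES (no final state within 15 steps)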